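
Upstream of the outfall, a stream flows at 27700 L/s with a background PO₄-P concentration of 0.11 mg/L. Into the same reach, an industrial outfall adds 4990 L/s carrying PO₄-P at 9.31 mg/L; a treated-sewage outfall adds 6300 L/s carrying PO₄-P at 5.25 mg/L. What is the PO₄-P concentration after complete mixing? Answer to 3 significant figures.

2.12 mg/L

Mass balance: C = (27700·0.1100 + 4990·9.310 + 6300·5.250) / 38990 = 82580/38990 = 2.118 mg/L.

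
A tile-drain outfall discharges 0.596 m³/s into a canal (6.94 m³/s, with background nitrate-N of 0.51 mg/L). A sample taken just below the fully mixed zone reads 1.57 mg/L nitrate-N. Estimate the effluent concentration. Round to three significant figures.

13.9 mg/L

Mass balance: 6.940·0.5100 + 0.5960·Cₑ = 7.536·1.570
→ Cₑ = (7.536·1.570 − 6.940·0.5100) / 0.5960 = 13.91 mg/L.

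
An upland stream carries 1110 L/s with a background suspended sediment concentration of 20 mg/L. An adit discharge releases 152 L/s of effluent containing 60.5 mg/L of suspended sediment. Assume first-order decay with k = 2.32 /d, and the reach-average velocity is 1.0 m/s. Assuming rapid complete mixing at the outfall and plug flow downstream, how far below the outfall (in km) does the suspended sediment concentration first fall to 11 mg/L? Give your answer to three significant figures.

30.4 km

Mixed concentration C = ΣQC/ΣQ = (1110·20.00 + 152.0·60.50) / 1262 = 31400/1262 = 24.88 mg/L.
Set 24.88·exp(−k·t) = 11 → t = ln(24.88/11)/k = 30390 s = 8.442 h.
Distance = v·t = 1.0·30390 = 30390 m = 30.39 km.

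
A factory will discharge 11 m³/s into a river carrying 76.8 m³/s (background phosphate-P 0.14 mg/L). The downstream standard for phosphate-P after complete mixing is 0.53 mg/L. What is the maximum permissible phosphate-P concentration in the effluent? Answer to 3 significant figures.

3.25 mg/L

At the limit, (Qr·Cr + Qe·Cₑ)/(Qr + Qe) = 0.53:
Cₑ = (87.80·0.53 − 76.80·0.1400) / 11.00 = 3.253 mg/L.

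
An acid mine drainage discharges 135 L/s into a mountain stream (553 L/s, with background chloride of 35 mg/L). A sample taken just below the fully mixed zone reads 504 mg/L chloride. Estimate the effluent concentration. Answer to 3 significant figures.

Mass balance: 553.0·35.00 + 135.0·Cₑ = 688.0·504.0
→ Cₑ = (688.0·504.0 − 553.0·35.00) / 135.0 = 2425 mg/L.

2430 mg/L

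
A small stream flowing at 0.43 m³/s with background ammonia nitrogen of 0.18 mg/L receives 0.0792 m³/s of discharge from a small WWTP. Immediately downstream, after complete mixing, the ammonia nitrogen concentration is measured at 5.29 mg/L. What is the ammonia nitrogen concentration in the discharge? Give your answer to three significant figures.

Mass balance: 0.4300·0.1800 + 0.07920·Cₑ = 0.5092·5.290
→ Cₑ = (0.5092·5.290 − 0.4300·0.1800) / 0.07920 = 33.03 mg/L.

33.0 mg/L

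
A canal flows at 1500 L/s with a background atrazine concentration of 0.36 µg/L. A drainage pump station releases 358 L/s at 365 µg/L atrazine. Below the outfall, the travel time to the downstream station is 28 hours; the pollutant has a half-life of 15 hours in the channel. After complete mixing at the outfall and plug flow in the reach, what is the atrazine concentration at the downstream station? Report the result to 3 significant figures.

Flow-weighted average: C = (1500·0.3600 + 358.0·365.0) / 1858 = 131200/1858 = 70.62 µg/L.
Half-life 15 h → k = ln 2 / 15 = 0.04621 h⁻¹ = 1.109 d⁻¹.
Applying C = C₀e^(−kt): 70.62 × 0.2742 = 19.36 µg/L.

19.4 µg/L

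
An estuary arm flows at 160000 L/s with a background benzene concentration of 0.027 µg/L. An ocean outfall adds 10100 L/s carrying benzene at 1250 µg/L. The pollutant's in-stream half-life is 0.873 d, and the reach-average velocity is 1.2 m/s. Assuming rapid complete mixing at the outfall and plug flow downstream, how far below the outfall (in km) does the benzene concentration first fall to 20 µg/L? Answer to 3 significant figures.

Conservation of mass: C = (160000·0.02700 + 10100·1250) / 170100 = 12630000/170100 = 74.25 µg/L.
Half-life 0.873 d → k = ln 2 / 0.873 = 0.7940 d⁻¹.
Set 74.25·exp(−k·t) = 20 → t = ln(74.25/20)/k = 142700 s = 39.65 h.
Distance = v·t = 1.2·142700 = 171300 m = 171.3 km.

171 km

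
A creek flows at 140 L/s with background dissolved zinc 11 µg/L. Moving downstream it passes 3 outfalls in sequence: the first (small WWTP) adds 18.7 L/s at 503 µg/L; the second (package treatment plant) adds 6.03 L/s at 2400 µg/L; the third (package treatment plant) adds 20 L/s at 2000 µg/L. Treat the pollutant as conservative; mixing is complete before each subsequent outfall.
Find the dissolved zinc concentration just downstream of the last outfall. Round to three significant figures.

354 µg/L

Outfall 1: combined Q = 158.7 L/s; C = (140.0·11.00 + 18.70·503.0)/158.7 = 68.97 µg/L.
Outfall 2: combined Q = 164.7 L/s; C = (158.7·68.97 + 6.030·2400)/164.7 = 154.3 µg/L.
Outfall 3: combined Q = 184.7 L/s; C = (164.7·154.3 + 20.00·2000)/184.7 = 354.1 µg/L.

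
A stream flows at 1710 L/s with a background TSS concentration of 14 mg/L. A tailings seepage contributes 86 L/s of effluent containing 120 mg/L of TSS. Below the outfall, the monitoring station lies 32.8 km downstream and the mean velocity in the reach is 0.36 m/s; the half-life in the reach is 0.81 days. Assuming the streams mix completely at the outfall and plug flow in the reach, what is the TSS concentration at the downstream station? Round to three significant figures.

7.74 mg/L

Mixed concentration C = ΣQC/ΣQ = (1710·14.00 + 86.00·120.0) / 1796 = 34260/1796 = 19.08 mg/L.
Travel time t = 32.8·1000 / 0.36 = 91110 s = 25.31 h.
Half-life 0.81 d → k = ln 2 / 0.81 = 0.8557 d⁻¹.
First-order decay: C = 19.08·exp(−k·t) = 19.08·0.4056 = 7.737 mg/L.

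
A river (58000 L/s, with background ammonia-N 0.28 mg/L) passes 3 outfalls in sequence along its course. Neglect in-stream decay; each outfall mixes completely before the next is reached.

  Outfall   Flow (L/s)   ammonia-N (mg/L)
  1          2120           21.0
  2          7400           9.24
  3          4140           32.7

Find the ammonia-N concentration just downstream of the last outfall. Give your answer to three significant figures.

3.69 mg/L

Outfall 1: combined Q = 60120 L/s; C = (58000·0.2800 + 2120·21.00)/60120 = 1.011 mg/L.
Outfall 2: combined Q = 67520 L/s; C = (60120·1.011 + 7400·9.240)/67520 = 1.913 mg/L.
Outfall 3: combined Q = 71660 L/s; C = (67520·1.913 + 4140·32.70)/71660 = 3.691 mg/L.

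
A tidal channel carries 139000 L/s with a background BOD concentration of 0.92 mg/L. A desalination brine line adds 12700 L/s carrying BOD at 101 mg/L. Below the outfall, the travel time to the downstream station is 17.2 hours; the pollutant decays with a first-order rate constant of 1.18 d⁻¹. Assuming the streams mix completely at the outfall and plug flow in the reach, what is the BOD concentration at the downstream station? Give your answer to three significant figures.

Mass balance: C = (139000·0.9200 + 12700·101.0) / 151700 = 1411000/151700 = 9.298 mg/L.
After decay, C = 9.298 × e^(−kt) = 9.298 × 0.4293 = 3.992 mg/L.

3.99 mg/L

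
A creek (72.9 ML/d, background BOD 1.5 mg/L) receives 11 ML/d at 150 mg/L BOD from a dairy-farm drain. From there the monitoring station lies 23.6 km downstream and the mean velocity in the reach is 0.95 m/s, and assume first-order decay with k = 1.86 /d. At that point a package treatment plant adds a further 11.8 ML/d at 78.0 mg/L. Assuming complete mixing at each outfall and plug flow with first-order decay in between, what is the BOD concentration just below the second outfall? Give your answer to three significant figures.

Mixed concentration C = ΣQC/ΣQ = (72.90·1.500 + 11.00·150.0) / 83.90 = 1759/83.90 = 20.97 mg/L; combined flow 83.90 ML/d.
Travel time t = 23.6·1000 / 0.95 = 24840 s = 6.901 h.
First-order decay: C = 20.97·exp(−k·t) = 20.97·0.5858 = 12.28 mg/L.
At the second outfall, C = (83.90·12.28 + 11.80·78.00) / (83.90 + 11.80) = 20.39 mg/L.

20.4 mg/L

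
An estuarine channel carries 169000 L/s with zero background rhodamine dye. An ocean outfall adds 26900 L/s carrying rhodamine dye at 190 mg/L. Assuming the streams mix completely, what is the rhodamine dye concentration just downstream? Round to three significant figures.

26.1 mg/L

Conservation of mass: C = (169000·0 + 26900·190.0) / 195900 = 5111000/195900 = 26.09 mg/L.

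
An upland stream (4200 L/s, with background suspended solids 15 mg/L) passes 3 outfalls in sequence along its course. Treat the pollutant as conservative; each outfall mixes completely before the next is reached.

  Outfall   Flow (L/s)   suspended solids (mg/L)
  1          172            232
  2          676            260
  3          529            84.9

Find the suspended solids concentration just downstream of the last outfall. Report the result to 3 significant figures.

58.0 mg/L

After outfall 1: Q = 4200 + 172.0 = 4372 L/s; C = (4200·15.00 + 172.0·232.0)/4372 = 23.54 mg/L.
After outfall 2: Q = 4372 + 676.0 = 5048 L/s; C = (4372·23.54 + 676.0·260.0)/5048 = 55.20 mg/L.
After outfall 3: Q = 5048 + 529.0 = 5577 L/s; C = (5048·55.20 + 529.0·84.90)/5577 = 58.02 mg/L.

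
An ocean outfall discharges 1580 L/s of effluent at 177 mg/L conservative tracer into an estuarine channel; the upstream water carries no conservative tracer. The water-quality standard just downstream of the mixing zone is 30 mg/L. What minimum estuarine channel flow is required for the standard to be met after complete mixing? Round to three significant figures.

Set C_mix = 30: (Q·0 + 1580·177.0) / (Q + 1580) = 30
→ Q = 1580·(177.0 − 30)/(30 − 0) = 7742 L/s.

7740 L/s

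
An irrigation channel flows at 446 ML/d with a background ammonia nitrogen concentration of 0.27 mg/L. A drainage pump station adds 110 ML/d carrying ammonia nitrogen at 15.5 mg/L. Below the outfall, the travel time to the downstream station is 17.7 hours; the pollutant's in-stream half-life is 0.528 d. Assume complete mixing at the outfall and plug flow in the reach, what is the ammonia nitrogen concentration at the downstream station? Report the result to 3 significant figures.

1.25 mg/L

Flow-weighted average: C = (446.0·0.2700 + 110.0·15.50) / 556.0 = 1825/556.0 = 3.283 mg/L.
Half-life 0.528 d → k = ln 2 / 0.528 = 1.313 d⁻¹.
Applying C = C₀e^(−kt): 3.283 × 0.3798 = 1.247 mg/L.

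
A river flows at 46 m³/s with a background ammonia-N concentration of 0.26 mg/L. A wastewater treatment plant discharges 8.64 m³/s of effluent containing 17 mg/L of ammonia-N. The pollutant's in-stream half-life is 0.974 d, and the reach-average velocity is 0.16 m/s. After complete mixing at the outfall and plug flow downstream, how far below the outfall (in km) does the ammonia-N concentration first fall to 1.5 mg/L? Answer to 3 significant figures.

Conservation of mass: C = (46.00·0.2600 + 8.640·17.00) / 54.64 = 158.8/54.64 = 2.907 mg/L.
Half-life 0.974 d → k = ln 2 / 0.974 = 0.7117 d⁻¹.
Set 2.907·exp(−k·t) = 1.5 → t = ln(2.907/1.5)/k = 80330 s = 22.31 h.
Distance = v·t = 0.16·80330 = 12850 m = 12.85 km.

12.9 km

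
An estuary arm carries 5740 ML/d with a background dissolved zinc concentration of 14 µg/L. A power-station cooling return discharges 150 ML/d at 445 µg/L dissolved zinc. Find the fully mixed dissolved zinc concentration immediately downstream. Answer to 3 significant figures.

25.0 µg/L

Flow-weighted average: C = (5740·14.00 + 150.0·445.0) / 5890 = 147100/5890 = 24.98 µg/L.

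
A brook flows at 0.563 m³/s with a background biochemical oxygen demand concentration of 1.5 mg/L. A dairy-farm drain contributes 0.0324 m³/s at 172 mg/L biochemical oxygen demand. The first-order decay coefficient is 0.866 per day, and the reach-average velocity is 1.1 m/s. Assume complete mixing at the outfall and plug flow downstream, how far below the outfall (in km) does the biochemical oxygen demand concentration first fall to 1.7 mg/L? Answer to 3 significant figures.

203 km

After mixing, C = (0.5630·1.500 + 0.03240·172.0) / 0.5954 = 6.417/0.5954 = 10.78 mg/L.
Set 10.78·exp(−k·t) = 1.7 → t = ln(10.78/1.7)/k = 184300 s = 51.18 h.
Distance = v·t = 1.1·184300 = 202700 m = 202.7 km.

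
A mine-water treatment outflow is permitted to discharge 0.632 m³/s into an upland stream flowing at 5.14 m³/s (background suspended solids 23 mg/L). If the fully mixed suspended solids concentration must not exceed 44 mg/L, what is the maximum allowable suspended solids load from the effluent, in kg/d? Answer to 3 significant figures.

Mass balance at the limit: 5.140·23.00 + 0.6320·Cₑ = 5.772·44 → Cₑ = 214.8 mg/L.
Load = 0.6320 m³/s × 214.8 g/m³ × 86 400 s/d = 11730 kg/d.

11700 kg/d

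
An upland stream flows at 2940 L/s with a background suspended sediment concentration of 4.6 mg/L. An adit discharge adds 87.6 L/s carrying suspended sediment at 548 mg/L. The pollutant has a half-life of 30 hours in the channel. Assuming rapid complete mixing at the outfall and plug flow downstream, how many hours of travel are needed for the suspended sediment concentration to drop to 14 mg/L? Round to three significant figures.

Conservation of mass: C = (2940·4.600 + 87.60·548.0) / 3028 = 61530/3028 = 20.32 mg/L.
Half-life 30 h → k = ln 2 / 30 = 0.02310 h⁻¹ = 0.5545 d⁻¹.
20.32·exp(−k·t) = 14 → t = ln(20.32/14)/k = 58070 s = 16.13 h.

16.1 h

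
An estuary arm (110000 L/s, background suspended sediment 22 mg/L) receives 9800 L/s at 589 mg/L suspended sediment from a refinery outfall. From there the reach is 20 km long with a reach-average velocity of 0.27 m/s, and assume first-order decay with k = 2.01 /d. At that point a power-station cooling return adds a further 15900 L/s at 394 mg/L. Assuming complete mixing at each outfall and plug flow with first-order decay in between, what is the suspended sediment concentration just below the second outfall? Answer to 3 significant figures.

56.9 mg/L

Mass balance: C = (110000·22.00 + 9800·589.0) / 119800 = 8192000/119800 = 68.38 mg/L; combined flow 119800 L/s.
Travel time t = 20·1000 / 0.27 = 74070 s = 20.58 h.
Decay over the reach: 68.38·exp(−kt) = 68.38·0.1785 = 12.21 mg/L.
At the second outfall, C = (119800·12.21 + 15900·394.0) / (119800 + 15900) = 56.94 mg/L.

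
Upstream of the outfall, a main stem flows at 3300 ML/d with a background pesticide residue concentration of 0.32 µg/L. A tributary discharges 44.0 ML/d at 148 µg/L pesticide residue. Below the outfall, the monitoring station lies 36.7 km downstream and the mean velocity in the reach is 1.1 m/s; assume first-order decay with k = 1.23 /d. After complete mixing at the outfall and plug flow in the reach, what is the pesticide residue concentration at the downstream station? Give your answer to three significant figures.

Conservation of mass: C = (3300·0.3200 + 44.00·148.0) / 3344 = 7568/3344 = 2.263 µg/L.
Travel time t = 36.7·1000 / 1.1 = 33360 s = 9.268 h.
Decay over the reach: 2.263·exp(−kt) = 2.263·0.6219 = 1.407 µg/L.

1.41 µg/L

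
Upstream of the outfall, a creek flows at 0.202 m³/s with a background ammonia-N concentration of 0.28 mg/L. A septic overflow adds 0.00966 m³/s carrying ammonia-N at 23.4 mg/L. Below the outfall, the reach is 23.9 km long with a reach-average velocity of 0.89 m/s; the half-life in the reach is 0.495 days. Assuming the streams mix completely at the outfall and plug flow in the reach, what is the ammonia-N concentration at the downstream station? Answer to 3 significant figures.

0.864 mg/L

Mass balance: C = (0.2020·0.2800 + 0.009660·23.40) / 0.2117 = 0.2826/0.2117 = 1.335 mg/L.
Travel time t = 23.9·1000 / 0.89 = 26850 s = 7.459 h.
Half-life 0.495 d → k = ln 2 / 0.495 = 1.400 d⁻¹.
First-order decay: C = 1.335·exp(−k·t) = 1.335·0.6471 = 0.8640 mg/L.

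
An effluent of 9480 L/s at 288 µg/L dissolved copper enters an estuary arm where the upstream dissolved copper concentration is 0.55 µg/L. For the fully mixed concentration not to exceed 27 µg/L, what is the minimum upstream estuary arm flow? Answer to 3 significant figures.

Set C_mix = 27: (Q·0.5500 + 9480·288.0) / (Q + 9480) = 27
→ Q = 9480·(288.0 − 27)/(27 − 0.5500) = 93550 L/s.

93500 L/s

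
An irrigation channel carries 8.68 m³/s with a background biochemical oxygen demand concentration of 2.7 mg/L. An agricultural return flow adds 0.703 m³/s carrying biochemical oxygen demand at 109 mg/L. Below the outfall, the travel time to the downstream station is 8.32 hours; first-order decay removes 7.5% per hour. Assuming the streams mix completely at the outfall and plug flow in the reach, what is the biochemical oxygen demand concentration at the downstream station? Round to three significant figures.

Mixed concentration C = ΣQC/ΣQ = (8.680·2.700 + 0.7030·109.0) / 9.383 = 100.1/9.383 = 10.66 mg/L.
7.5%/h lost → k = −ln(1 − 0.075) = 0.07796 h⁻¹.
After decay, C = 10.66 × e^(−kt) = 10.66 × 0.5228 = 5.575 mg/L.

5.57 mg/L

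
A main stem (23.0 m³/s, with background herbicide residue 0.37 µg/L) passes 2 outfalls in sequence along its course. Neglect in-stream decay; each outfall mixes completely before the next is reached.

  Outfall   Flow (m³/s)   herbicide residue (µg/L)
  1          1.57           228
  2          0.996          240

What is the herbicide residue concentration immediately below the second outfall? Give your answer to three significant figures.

23.7 µg/L

Outfall 1: combined Q = 24.57 m³/s; C = (23.00·0.3700 + 1.570·228.0)/24.57 = 14.92 µg/L.
Outfall 2: combined Q = 25.57 m³/s; C = (24.57·14.92 + 0.9960·240.0)/25.57 = 23.68 µg/L.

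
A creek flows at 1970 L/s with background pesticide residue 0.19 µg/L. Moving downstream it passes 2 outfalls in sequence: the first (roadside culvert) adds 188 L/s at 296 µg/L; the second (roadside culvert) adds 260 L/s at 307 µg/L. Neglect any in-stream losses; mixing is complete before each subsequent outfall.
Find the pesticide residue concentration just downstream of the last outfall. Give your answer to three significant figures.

Below outfall 1: Q → 2158 L/s, C = (1970·0.1900 + 188.0·296.0)/2158 = 25.96 µg/L.
Below outfall 2: Q → 2418 L/s, C = (2158·25.96 + 260.0·307.0)/2418 = 56.18 µg/L.

56.2 µg/L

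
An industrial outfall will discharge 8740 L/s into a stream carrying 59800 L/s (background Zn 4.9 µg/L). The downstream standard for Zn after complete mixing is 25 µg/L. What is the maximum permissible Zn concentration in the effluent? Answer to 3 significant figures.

At the limit, (Qr·Cr + Qe·Cₑ)/(Qr + Qe) = 25:
Cₑ = (68540·25 − 59800·4.900) / 8740 = 162.5 µg/L.

163 µg/L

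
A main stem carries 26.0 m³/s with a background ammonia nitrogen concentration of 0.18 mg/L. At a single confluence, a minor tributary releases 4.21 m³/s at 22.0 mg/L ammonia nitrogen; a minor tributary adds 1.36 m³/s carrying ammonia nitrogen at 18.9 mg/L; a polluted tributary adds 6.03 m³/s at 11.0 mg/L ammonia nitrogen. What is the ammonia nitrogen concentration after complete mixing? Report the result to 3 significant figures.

5.04 mg/L

Mass balance: C = (26.00·0.1800 + 4.210·22.00 + 1.360·18.90 + 6.030·11.00) / 37.60 = 189.3/37.60 = 5.035 mg/L.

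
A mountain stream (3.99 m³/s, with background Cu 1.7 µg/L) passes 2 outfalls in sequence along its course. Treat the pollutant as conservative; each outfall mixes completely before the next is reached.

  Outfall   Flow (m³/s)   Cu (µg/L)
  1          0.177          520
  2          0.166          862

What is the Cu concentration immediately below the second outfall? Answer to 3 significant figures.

55.8 µg/L

Below outfall 1: Q → 4.167 m³/s, C = (3.990·1.700 + 0.1770·520.0)/4.167 = 23.72 µg/L.
Below outfall 2: Q → 4.333 m³/s, C = (4.167·23.72 + 0.1660·862.0)/4.333 = 55.83 µg/L.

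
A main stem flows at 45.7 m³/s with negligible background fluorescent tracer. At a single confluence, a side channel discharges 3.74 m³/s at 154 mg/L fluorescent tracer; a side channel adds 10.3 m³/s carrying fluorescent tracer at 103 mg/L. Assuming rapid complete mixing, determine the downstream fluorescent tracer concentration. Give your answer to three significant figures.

Conservation of mass: C = (45.70·0 + 3.740·154.0 + 10.30·103.0) / 59.74 = 1637/59.74 = 27.40 mg/L.

27.4 mg/L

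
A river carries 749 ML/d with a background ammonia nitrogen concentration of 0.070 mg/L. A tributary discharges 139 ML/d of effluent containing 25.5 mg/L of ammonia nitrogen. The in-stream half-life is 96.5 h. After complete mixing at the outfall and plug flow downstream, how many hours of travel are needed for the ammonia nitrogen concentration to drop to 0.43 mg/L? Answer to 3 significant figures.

312 h

After mixing, C = (749.0·0.07000 + 139.0·25.50) / 888.0 = 3597/888.0 = 4.051 mg/L.
Half-life 96.5 h → k = ln 2 / 96.5 = 0.007183 h⁻¹ = 0.1724 d⁻¹.
4.051·exp(−k·t) = 0.43 → t = ln(4.051/0.43)/k = 1124000 s = 312.2 h.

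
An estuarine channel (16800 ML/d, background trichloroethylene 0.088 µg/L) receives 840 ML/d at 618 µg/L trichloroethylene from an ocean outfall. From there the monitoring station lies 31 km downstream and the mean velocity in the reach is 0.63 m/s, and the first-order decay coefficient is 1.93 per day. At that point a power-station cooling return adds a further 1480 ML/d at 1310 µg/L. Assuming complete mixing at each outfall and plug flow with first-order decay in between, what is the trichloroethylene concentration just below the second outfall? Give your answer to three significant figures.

110 µg/L

After mixing, C = (16800·0.08800 + 840.0·618.0) / 17640 = 520600/17640 = 29.51 µg/L; combined flow 17640 ML/d.
Travel time t = 31·1000 / 0.63 = 49210 s = 13.67 h.
Decay over the reach: 29.51·exp(−kt) = 29.51·0.3331 = 9.832 µg/L.
Second outfall: C = (17640·9.832 + 1480·1310)/19120 = 110.5 µg/L.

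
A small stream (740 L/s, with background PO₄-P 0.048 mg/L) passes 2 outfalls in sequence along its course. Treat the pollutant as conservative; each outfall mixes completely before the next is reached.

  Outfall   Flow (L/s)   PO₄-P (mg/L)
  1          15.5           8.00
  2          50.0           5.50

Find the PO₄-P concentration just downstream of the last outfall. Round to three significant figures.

0.539 mg/L

Below outfall 1: Q → 755.5 L/s, C = (740.0·0.04800 + 15.50·8.000)/755.5 = 0.2111 mg/L.
Below outfall 2: Q → 805.5 L/s, C = (755.5·0.2111 + 50.00·5.500)/805.5 = 0.5394 mg/L.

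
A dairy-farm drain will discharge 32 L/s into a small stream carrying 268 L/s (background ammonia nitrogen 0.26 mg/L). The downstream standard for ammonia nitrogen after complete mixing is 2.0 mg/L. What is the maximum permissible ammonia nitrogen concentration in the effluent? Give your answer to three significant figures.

At the limit, (Qr·Cr + Qe·Cₑ)/(Qr + Qe) = 2.0:
Cₑ = (300.0·2.0 − 268.0·0.2600) / 32.00 = 16.57 mg/L.

16.6 mg/L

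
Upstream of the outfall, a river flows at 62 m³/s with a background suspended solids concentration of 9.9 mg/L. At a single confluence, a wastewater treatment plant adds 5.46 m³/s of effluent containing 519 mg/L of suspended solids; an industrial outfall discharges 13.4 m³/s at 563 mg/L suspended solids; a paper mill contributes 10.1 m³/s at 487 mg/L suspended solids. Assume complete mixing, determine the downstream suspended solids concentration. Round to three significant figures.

175 mg/L

Mass balance: C = (62.00·9.900 + 5.460·519.0 + 13.40·563.0 + 10.10·487.0) / 90.96 = 15910/90.96 = 174.9 mg/L.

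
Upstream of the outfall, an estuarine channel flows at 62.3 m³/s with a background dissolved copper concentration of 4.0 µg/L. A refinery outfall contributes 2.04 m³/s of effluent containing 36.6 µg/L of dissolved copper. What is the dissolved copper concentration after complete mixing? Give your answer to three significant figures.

5.03 µg/L

Mixed concentration C = ΣQC/ΣQ = (62.30·4.000 + 2.040·36.60) / 64.34 = 323.9/64.34 = 5.034 µg/L.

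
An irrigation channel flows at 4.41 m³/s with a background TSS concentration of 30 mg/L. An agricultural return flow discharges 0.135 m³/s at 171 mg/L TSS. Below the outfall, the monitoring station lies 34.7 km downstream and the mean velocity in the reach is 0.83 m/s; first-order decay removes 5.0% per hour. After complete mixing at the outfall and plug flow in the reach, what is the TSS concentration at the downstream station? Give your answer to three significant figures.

18.8 mg/L

Flow-weighted average: C = (4.410·30.00 + 0.1350·171.0) / 4.545 = 155.4/4.545 = 34.19 mg/L.
Travel time t = 34.7·1000 / 0.83 = 41810 s = 11.61 h.
5.0%/h lost → k = −ln(1 − 0.05) = 0.05129 h⁻¹.
Applying C = C₀e^(−kt): 34.19 × 0.5512 = 18.84 mg/L.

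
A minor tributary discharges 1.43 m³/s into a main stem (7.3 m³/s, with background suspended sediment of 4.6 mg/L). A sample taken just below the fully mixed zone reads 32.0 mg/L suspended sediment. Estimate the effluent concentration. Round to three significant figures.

Mass balance: 7.300·4.600 + 1.430·Cₑ = 8.730·32.00
→ Cₑ = (8.730·32.00 − 7.300·4.600) / 1.430 = 171.9 mg/L.

172 mg/L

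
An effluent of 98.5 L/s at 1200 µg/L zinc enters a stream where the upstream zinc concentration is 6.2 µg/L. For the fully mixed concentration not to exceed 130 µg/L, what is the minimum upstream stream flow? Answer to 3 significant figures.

851 L/s

Set C_mix = 130: (Q·6.200 + 98.50·1200) / (Q + 98.50) = 130
→ Q = 98.50·(1200 − 130)/(130 − 6.200) = 851.3 L/s.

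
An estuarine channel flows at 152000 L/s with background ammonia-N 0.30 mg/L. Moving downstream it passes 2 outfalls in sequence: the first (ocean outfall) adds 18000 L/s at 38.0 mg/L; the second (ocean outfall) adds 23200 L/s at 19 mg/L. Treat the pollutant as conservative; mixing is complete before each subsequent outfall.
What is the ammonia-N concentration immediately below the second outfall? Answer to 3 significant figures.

6.06 mg/L

Below outfall 1: Q → 170000 L/s, C = (152000·0.3000 + 18000·38.00)/170000 = 4.292 mg/L.
Below outfall 2: Q → 193200 L/s, C = (170000·4.292 + 23200·19.00)/193200 = 6.058 mg/L.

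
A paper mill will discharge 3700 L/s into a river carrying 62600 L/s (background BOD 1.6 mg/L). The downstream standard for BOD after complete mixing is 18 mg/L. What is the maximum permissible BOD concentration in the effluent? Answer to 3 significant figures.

At the limit, (Qr·Cr + Qe·Cₑ)/(Qr + Qe) = 18:
Cₑ = (66300·18 − 62600·1.600) / 3700 = 295.5 mg/L.

295 mg/L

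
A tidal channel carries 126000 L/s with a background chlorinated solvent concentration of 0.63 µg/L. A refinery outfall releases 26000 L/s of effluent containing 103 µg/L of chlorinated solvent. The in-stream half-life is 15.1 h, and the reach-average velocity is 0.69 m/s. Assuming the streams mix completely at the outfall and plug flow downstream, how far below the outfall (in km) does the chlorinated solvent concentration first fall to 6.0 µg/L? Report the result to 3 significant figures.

59.9 km

Conservation of mass: C = (126000·0.6300 + 26000·103.0) / 152000 = 2757000/152000 = 18.14 µg/L.
Half-life 15.1 h → k = ln 2 / 15.1 = 0.04590 h⁻¹ = 1.102 d⁻¹.
Set 18.14·exp(−k·t) = 6.0 → t = ln(18.14/6.0)/k = 86770 s = 24.10 h.
Distance = v·t = 0.69·86770 = 59870 m = 59.87 km.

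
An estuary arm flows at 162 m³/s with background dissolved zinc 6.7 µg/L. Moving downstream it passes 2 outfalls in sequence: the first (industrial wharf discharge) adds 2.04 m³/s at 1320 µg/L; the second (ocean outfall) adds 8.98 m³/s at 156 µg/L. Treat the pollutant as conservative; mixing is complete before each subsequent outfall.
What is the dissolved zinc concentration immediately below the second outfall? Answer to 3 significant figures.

After outfall 1: Q = 162.0 + 2.040 = 164.0 m³/s; C = (162.0·6.700 + 2.040·1320)/164.0 = 23.03 µg/L.
After outfall 2: Q = 164.0 + 8.980 = 173.0 m³/s; C = (164.0·23.03 + 8.980·156.0)/173.0 = 29.93 µg/L.

29.9 µg/L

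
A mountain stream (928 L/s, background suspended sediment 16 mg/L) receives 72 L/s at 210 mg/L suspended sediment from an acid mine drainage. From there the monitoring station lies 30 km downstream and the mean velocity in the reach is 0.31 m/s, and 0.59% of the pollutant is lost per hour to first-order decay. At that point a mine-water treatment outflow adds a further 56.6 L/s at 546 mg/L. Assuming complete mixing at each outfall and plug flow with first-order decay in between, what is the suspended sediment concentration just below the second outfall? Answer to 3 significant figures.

53.4 mg/L

Mixed concentration C = ΣQC/ΣQ = (928.0·16.00 + 72.00·210.0) / 1000 = 29970/1000 = 29.97 mg/L; combined flow 1000 L/s.
Travel time t = 30·1000 / 0.31 = 96770 s = 26.88 h.
0.59%/h lost → k = −ln(1 − 0.0059) = 0.005917 h⁻¹.
Applying C = C₀e^(−kt): 29.97 × 0.8529 = 25.56 mg/L.
Second outfall: C = (1000·25.56 + 56.60·546.0)/1057 = 53.44 mg/L.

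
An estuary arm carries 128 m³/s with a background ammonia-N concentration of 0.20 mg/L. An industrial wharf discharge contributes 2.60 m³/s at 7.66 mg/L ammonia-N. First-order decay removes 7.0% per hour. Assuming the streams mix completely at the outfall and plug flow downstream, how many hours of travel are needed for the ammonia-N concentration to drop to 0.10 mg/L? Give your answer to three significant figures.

Mixed concentration C = ΣQC/ΣQ = (128.0·0.2000 + 2.600·7.660) / 130.6 = 45.52/130.6 = 0.3485 mg/L.
7.0%/h lost → k = −ln(1 − 0.07) = 0.07257 h⁻¹.
0.3485·exp(−k·t) = 0.10 → t = ln(0.3485/0.10)/k = 61930 s = 17.20 h.

17.2 h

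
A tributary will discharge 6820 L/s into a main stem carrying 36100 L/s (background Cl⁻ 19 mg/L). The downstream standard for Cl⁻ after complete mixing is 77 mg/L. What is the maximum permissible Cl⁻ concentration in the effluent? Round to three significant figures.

384 mg/L

At the limit, (Qr·Cr + Qe·Cₑ)/(Qr + Qe) = 77:
Cₑ = (42920·77 − 36100·19.00) / 6820 = 384.0 mg/L.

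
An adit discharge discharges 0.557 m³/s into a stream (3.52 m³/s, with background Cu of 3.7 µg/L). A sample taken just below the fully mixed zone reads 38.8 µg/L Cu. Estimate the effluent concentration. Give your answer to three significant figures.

261 µg/L

Mass balance: 3.520·3.700 + 0.5570·Cₑ = 4.077·38.80
→ Cₑ = (4.077·38.80 − 3.520·3.700) / 0.5570 = 260.6 µg/L.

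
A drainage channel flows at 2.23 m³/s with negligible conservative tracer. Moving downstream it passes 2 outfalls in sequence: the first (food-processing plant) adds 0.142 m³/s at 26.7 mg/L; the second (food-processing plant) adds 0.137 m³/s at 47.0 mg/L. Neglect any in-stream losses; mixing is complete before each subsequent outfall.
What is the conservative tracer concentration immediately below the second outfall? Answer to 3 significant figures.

Outfall 1: combined Q = 2.372 m³/s; C = (2.230·0 + 0.1420·26.70)/2.372 = 1.598 mg/L.
Outfall 2: combined Q = 2.509 m³/s; C = (2.372·1.598 + 0.1370·47.00)/2.509 = 4.077 mg/L.

4.08 mg/L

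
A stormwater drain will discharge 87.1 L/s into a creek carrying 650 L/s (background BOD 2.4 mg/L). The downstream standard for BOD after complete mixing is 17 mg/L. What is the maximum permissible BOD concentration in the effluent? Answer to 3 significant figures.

At the limit, (Qr·Cr + Qe·Cₑ)/(Qr + Qe) = 17:
Cₑ = (737.1·17 − 650.0·2.400) / 87.10 = 126.0 mg/L.

126 mg/L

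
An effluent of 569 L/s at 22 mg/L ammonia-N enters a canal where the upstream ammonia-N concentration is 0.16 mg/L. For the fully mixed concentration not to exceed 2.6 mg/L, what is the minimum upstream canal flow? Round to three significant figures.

Set C_mix = 2.6: (Q·0.1600 + 569.0·22.00) / (Q + 569.0) = 2.6
→ Q = 569.0·(22.00 − 2.6)/(2.6 − 0.1600) = 4524 L/s.

4520 L/s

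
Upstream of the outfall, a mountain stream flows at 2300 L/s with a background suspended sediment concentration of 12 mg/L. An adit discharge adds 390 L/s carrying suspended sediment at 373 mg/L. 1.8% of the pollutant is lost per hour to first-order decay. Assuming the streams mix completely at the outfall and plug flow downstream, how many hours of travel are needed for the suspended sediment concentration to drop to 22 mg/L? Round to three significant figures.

Flow-weighted average: C = (2300·12.00 + 390.0·373.0) / 2690 = 173100/2690 = 64.34 mg/L.
1.8%/h lost → k = −ln(1 − 0.018) = 0.01816 h⁻¹.
64.34·exp(−k·t) = 22 → t = ln(64.34/22)/k = 212700 s = 59.08 h.

59.1 h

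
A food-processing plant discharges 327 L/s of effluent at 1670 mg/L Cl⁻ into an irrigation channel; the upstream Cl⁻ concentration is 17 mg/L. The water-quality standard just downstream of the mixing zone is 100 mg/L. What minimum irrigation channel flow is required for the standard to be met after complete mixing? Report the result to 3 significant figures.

6190 L/s

Set C_mix = 100: (Q·17.00 + 327.0·1670) / (Q + 327.0) = 100
→ Q = 327.0·(1670 − 100)/(100 − 17.00) = 6185 L/s.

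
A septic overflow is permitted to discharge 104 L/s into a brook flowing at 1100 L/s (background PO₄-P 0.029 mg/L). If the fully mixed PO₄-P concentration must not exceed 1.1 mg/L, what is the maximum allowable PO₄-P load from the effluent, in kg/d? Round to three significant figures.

Mass balance at the limit: 1100·0.02900 + 104.0·Cₑ = 1204·1.1 → Cₑ = 12.43 mg/L.
104.0 L/s = 0.1040 m³/s. Load = 0.1040 m³/s × 12.43 g/m³ × 86 400 s/d = 111.7 kg/d.

112 kg/d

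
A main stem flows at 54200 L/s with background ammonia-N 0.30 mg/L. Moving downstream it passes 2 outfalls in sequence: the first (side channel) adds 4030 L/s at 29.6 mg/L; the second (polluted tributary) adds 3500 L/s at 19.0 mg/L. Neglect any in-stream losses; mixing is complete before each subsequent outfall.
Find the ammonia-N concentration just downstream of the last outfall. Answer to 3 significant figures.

Outfall 1: combined Q = 58230 L/s; C = (54200·0.3000 + 4030·29.60)/58230 = 2.328 mg/L.
Outfall 2: combined Q = 61730 L/s; C = (58230·2.328 + 3500·19.00)/61730 = 3.273 mg/L.

3.27 mg/L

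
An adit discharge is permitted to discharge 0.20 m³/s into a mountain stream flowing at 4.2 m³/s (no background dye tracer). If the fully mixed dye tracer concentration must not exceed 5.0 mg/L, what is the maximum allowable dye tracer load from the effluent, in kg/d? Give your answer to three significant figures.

1900 kg/d

Mass balance at the limit: 4.200·0 + 0.2000·Cₑ = 4.400·5.0 → Cₑ = 110.0 mg/L.
Load = 0.2000 m³/s × 110.0 g/m³ × 86 400 s/d = 1901 kg/d.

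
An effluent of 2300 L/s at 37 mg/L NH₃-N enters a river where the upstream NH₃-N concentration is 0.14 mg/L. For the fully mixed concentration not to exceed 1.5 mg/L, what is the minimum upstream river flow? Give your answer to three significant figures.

Set C_mix = 1.5: (Q·0.1400 + 2300·37.00) / (Q + 2300) = 1.5
→ Q = 2300·(37.00 − 1.5)/(1.5 − 0.1400) = 60040 L/s.

60000 L/s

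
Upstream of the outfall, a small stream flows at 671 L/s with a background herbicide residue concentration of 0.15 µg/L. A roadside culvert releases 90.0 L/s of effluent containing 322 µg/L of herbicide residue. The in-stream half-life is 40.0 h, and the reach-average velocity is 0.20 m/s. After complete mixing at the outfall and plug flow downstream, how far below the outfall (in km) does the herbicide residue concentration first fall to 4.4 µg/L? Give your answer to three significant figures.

Mixed concentration C = ΣQC/ΣQ = (671.0·0.1500 + 90.00·322.0) / 761.0 = 29080/761.0 = 38.21 µg/L.
Half-life 40.0 h → k = ln 2 / 40.0 = 0.01733 h⁻¹ = 0.4159 d⁻¹.
Set 38.21·exp(−k·t) = 4.4 → t = ln(38.21/4.4)/k = 449100 s = 124.7 h.
Distance = v·t = 0.20·449100 = 89810 m = 89.81 km.

89.8 km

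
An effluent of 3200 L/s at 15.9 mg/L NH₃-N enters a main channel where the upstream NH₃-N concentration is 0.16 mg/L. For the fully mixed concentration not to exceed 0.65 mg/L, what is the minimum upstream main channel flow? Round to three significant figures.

99600 L/s

Set C_mix = 0.65: (Q·0.1600 + 3200·15.90) / (Q + 3200) = 0.65
→ Q = 3200·(15.90 − 0.65)/(0.65 − 0.1600) = 99590 L/s.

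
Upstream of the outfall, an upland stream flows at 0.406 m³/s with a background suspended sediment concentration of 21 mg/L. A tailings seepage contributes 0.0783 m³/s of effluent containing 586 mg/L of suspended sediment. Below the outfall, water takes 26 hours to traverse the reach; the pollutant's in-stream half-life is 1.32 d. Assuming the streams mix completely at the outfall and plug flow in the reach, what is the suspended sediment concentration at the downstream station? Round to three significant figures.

63.6 mg/L

Mixed concentration C = ΣQC/ΣQ = (0.4060·21.00 + 0.07830·586.0) / 0.4843 = 54.41/0.4843 = 112.3 mg/L.
Half-life 1.32 d → k = ln 2 / 1.32 = 0.5251 d⁻¹.
Decay over the reach: 112.3·exp(−kt) = 112.3·0.5662 = 63.61 mg/L.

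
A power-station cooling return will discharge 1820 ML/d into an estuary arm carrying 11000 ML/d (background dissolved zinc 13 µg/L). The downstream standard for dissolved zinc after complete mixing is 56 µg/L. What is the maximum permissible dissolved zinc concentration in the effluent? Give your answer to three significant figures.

At the limit, (Qr·Cr + Qe·Cₑ)/(Qr + Qe) = 56:
Cₑ = (12820·56 − 11000·13.00) / 1820 = 315.9 µg/L.

316 µg/L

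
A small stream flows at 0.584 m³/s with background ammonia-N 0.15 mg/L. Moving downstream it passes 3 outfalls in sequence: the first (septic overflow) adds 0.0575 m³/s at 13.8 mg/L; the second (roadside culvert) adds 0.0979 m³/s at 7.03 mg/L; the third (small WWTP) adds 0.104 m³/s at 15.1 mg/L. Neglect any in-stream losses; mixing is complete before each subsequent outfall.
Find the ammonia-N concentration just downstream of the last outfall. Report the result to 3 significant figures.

After outfall 1: Q = 0.5840 + 0.05750 = 0.6415 m³/s; C = (0.5840·0.1500 + 0.05750·13.80)/0.6415 = 1.373 mg/L.
After outfall 2: Q = 0.6415 + 0.09790 = 0.7394 m³/s; C = (0.6415·1.373 + 0.09790·7.030)/0.7394 = 2.122 mg/L.
After outfall 3: Q = 0.7394 + 0.1040 = 0.8434 m³/s; C = (0.7394·2.122 + 0.1040·15.10)/0.8434 = 3.723 mg/L.

3.72 mg/L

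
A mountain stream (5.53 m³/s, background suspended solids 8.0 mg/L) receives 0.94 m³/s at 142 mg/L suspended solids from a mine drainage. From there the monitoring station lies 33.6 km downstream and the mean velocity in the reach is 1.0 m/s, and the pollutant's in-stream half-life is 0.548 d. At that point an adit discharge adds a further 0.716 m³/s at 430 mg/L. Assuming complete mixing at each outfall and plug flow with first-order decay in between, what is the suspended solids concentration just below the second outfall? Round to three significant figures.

After mixing, C = (5.530·8.000 + 0.9400·142.0) / 6.470 = 177.7/6.470 = 27.47 mg/L; combined flow 6.470 m³/s.
Travel time t = 33.6·1000 / 1.0 = 33600 s = 9.333 h.
Half-life 0.548 d → k = ln 2 / 0.548 = 1.265 d⁻¹.
Applying C = C₀e^(−kt): 27.47 × 0.6115 = 16.80 mg/L.
Second outfall: C = (6.470·16.80 + 0.7160·430.0)/7.186 = 57.97 mg/L.

58.0 mg/L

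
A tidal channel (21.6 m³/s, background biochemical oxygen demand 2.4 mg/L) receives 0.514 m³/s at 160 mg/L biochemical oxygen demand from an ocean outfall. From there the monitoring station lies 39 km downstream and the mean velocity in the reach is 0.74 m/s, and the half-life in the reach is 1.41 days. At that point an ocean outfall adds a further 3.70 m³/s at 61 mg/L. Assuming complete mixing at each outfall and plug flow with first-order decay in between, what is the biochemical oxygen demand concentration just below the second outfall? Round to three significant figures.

12.6 mg/L

Mixed concentration C = ΣQC/ΣQ = (21.60·2.400 + 0.5140·160.0) / 22.11 = 134.1/22.11 = 6.063 mg/L; combined flow 22.11 m³/s.
Travel time t = 39·1000 / 0.74 = 52700 s = 14.64 h.
Half-life 1.41 d → k = ln 2 / 1.41 = 0.4916 d⁻¹.
Decay over the reach: 6.063·exp(−kt) = 6.063·0.7409 = 4.492 mg/L.
At the second outfall, C = (22.11·4.492 + 3.700·61.00) / (22.11 + 3.700) = 12.59 mg/L.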